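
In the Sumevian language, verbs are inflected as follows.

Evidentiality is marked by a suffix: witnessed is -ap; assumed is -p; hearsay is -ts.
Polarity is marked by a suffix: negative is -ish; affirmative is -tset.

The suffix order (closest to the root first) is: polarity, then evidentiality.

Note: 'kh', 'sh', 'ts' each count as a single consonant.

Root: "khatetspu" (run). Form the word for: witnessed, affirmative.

khatetsputsetap

Attach polarity affirmative -tset → khatetsputset.
Attach evidentiality witnessed -ap → khatetsputsetap.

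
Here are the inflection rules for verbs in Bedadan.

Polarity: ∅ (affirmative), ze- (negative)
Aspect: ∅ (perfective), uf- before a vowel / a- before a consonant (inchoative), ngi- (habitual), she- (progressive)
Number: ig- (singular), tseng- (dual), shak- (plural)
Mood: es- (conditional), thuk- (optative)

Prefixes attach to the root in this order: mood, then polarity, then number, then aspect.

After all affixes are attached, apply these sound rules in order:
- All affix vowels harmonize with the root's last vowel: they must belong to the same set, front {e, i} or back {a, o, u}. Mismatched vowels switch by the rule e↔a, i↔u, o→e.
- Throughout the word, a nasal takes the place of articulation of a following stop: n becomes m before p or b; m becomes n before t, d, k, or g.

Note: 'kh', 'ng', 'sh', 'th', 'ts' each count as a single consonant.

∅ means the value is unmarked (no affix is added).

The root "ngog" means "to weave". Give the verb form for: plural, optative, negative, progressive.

Attach mood optative thuk- → thukngog.
Attach polarity negative ze- → zethukngog.
Attach number plural shak- → shakzethukngog.
Attach aspect progressive she- → sheshakzethukngog.
Apply vowel harmony: sheshakzethukngog → shashakzathukngog.
Nasal assimilation: no change.

shashakzathukngog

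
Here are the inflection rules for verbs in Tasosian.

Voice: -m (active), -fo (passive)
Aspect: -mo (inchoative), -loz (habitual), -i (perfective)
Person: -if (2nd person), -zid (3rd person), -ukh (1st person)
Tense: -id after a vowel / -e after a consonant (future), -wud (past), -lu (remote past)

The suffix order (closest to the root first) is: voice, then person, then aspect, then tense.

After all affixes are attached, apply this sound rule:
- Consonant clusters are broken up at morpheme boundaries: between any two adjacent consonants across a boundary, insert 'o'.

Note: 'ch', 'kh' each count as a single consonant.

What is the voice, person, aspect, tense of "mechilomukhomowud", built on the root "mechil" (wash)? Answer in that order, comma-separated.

Segment: mechil-m-ukh-mo-wud.
voice: -m → active.
person: -ukh → 1st person.
aspect: -mo → inchoative.
tense: -wud → past.

active, 1st person, inchoative, past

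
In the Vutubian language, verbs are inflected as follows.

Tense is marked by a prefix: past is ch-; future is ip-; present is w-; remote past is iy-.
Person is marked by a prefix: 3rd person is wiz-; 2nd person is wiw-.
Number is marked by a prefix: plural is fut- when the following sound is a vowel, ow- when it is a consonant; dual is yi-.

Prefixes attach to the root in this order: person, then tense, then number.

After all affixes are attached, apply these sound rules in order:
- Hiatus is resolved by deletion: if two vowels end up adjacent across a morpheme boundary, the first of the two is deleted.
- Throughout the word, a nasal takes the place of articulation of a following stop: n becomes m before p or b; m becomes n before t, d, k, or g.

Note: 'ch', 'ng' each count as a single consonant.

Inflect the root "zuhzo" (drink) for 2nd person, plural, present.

owwwiwzuhzo

Attach person 2nd person wiw- → wiwzuhzo.
Attach tense present w- → wwiwzuhzo.
Attach number plural ow- (before consonant 'w') → owwwiwzuhzo.
Vowel deletion: no change.
Nasal assimilation: no change.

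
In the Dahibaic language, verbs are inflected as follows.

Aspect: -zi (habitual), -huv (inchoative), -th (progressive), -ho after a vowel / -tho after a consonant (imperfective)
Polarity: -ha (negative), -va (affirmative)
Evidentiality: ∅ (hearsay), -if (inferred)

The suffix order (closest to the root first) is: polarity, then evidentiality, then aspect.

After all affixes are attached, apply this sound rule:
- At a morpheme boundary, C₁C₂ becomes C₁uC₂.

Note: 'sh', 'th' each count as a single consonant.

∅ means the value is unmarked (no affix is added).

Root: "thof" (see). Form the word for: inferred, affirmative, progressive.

Attach polarity affirmative -va → thofva.
Attach evidentiality inferred -if → thofvaif.
Attach aspect progressive -th → thofvaifth.
Apply epenthesis: thofvaifth → thofuvaifuth.

thofuvaifuth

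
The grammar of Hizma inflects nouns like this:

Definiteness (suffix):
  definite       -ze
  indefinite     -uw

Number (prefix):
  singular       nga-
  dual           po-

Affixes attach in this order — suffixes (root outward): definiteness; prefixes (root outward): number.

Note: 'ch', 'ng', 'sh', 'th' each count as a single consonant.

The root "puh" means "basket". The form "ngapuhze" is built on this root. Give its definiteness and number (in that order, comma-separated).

definite, singular

Segment: nga-puh-ze.
definiteness: -ze → definite.
number: nga- → singular.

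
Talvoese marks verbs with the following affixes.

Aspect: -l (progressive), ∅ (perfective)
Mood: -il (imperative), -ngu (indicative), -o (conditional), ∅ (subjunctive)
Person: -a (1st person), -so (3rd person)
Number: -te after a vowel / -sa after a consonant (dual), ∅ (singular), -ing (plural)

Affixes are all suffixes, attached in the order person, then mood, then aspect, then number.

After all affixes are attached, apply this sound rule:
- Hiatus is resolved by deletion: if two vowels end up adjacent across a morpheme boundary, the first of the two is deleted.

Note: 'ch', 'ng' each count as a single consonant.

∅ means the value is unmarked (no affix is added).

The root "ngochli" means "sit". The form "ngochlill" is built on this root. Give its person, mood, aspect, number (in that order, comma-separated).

1st person, imperative, progressive, singular

Segment: ngochli-a-il-l.
person: -a → 1st person.
mood: -il → imperative.
aspect: -l → progressive.
number: ∅ → singular.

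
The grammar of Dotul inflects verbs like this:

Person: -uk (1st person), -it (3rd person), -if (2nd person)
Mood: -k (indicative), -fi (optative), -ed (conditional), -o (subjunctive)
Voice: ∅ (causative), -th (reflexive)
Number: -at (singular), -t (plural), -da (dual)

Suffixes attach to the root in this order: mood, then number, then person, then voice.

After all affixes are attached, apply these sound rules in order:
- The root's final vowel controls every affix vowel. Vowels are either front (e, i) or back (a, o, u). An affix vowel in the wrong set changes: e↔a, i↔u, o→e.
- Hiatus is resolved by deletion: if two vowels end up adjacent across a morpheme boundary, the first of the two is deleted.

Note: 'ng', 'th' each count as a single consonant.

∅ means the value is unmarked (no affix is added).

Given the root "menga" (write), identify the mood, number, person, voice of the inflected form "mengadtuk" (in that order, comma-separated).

Segment: menga-ed-t-uk.
mood: -ed → conditional.
number: -t → plural.
person: -uk → 1st person.
voice: ∅ → causative.

conditional, plural, 1st person, causative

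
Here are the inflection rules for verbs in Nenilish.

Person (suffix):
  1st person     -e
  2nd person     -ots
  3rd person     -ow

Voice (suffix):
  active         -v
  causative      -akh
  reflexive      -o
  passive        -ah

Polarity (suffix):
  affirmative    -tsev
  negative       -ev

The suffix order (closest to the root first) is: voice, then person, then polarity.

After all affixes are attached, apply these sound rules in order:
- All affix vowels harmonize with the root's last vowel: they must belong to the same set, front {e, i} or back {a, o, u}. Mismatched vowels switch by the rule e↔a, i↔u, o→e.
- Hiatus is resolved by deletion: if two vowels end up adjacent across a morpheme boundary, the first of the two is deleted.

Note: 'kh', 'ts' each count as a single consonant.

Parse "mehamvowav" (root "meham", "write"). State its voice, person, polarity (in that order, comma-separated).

Segment: meham-v-ow-ev.
voice: -v → active.
person: -ow → 3rd person.
polarity: -ev → negative.

active, 3rd person, negative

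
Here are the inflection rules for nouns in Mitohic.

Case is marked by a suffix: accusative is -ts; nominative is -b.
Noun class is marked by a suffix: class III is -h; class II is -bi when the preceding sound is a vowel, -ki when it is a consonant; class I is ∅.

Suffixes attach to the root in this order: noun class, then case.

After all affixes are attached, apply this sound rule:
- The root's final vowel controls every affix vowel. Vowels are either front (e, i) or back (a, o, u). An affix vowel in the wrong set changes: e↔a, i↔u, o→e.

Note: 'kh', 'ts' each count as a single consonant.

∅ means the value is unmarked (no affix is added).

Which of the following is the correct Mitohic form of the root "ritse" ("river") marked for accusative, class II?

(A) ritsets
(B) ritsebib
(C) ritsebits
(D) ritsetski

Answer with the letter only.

Attach noun class class II -bi (after vowel 'e') → ritsebi.
Attach case accusative -ts → ritsebits.
Vowel harmony: no change.
So the correct form is ritsebits, option (C).
(B) ritsebib is wrong: it uses nominative instead of accusative for case.
(A) ritsets is wrong: it uses class I instead of class II for noun class.
(D) ritsetski is wrong: it has the affixes in the wrong order.

C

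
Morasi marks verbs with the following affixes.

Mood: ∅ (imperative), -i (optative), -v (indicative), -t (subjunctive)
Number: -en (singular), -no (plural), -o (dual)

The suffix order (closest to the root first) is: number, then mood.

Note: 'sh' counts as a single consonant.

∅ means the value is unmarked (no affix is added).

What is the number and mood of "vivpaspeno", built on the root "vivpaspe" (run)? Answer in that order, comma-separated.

Segment: vivpaspe-no.
number: -no → plural.
mood: ∅ → imperative.

plural, imperative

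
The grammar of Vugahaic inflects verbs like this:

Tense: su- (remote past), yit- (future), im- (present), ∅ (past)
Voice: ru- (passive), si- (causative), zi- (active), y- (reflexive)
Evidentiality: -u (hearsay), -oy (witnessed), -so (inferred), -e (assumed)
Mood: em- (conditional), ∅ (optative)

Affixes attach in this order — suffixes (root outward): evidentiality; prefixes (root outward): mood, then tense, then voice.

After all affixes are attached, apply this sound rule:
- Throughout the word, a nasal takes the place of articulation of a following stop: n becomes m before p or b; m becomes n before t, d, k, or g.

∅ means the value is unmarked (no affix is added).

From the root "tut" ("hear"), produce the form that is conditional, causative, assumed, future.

Attach evidentiality assumed -e → tute.
Attach mood conditional em- → emtute.
Attach tense future yit- → yitemtute.
Attach voice causative si- → siyitemtute.
Apply nasal assimilation: siyitemtute → siyitentute.

siyitentute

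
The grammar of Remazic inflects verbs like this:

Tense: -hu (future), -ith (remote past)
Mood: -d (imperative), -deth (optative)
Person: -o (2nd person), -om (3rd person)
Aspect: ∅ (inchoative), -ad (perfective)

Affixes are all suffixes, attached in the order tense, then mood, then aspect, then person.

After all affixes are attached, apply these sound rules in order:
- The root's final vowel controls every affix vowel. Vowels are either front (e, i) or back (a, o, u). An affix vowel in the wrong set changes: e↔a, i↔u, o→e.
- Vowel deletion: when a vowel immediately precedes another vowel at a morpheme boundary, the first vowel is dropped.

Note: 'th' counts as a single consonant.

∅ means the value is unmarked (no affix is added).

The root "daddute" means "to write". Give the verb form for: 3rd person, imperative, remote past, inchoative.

daddutithdem

Attach tense remote past -ith → dadduteith.
Attach mood imperative -d → dadduteithd.
aspect = inchoative: zero marking, form stays dadduteithd.
Attach person 3rd person -om → dadduteithdom.
Apply vowel harmony: dadduteithdom → dadduteithdem.
Apply vowel deletion: dadduteithdem → daddutithdem.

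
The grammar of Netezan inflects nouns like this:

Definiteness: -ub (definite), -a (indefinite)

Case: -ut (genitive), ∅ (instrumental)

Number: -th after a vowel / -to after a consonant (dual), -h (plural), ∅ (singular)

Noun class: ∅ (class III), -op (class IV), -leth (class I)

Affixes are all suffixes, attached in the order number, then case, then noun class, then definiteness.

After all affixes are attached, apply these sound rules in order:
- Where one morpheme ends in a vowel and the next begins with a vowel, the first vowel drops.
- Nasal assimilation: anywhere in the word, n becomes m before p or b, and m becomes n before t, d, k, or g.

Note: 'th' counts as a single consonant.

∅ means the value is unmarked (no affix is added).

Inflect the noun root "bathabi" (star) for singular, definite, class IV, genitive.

number = singular: zero marking, form stays bathabi.
Attach case genitive -ut → bathabiut.
Attach noun class class IV -op → bathabiutop.
Attach definiteness definite -ub → bathabiutopub.
Apply vowel deletion: bathabiutopub → bathabutopub.
Nasal assimilation: no change.

bathabutopub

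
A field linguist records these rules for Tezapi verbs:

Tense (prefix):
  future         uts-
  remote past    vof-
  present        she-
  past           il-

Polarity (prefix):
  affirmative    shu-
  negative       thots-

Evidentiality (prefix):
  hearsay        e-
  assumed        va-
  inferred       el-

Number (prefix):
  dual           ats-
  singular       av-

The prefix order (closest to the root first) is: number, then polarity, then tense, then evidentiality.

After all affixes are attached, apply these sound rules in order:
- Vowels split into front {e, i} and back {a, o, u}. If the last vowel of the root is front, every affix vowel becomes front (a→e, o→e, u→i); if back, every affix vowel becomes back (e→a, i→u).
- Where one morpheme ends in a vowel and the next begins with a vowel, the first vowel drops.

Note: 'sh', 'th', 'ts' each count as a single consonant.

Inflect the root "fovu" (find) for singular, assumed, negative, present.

vashathotsavfovu

Attach number singular av- → avfovu.
Attach polarity negative thots- → thotsavfovu.
Attach tense present she- → shethotsavfovu.
Attach evidentiality assumed va- → vashethotsavfovu.
Apply vowel harmony: vashethotsavfovu → vashathotsavfovu.
Vowel deletion: no change.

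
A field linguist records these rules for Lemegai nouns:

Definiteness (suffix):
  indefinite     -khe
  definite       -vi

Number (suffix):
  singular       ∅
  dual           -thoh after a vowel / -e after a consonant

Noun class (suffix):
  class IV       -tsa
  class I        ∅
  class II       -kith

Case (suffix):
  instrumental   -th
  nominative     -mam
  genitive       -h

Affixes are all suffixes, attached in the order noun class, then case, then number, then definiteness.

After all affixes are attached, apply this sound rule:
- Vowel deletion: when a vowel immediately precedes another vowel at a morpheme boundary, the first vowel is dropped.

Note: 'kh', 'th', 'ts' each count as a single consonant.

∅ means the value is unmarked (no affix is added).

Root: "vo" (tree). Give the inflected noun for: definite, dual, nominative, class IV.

Attach noun class class IV -tsa → votsa.
Attach case nominative -mam → votsamam.
Attach number dual -e (after consonant 'm') → votsamame.
Attach definiteness definite -vi → votsamamevi.
Vowel deletion: no change.

votsamamevi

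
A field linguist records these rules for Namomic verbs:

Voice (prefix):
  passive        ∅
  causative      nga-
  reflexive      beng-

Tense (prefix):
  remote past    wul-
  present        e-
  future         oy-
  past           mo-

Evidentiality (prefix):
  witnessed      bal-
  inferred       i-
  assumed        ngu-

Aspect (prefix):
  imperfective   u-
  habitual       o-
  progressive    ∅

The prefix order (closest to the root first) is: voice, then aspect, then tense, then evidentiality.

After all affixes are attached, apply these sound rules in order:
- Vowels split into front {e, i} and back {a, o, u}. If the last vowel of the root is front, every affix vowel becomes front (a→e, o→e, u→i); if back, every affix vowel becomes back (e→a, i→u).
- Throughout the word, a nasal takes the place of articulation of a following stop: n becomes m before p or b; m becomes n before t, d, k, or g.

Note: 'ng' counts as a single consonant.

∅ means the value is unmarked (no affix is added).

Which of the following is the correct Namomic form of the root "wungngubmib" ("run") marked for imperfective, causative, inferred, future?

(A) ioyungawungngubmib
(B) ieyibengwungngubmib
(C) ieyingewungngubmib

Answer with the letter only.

C

Attach voice causative nga- → ngawungngubmib.
Attach aspect imperfective u- → ungawungngubmib.
Attach tense future oy- → oyungawungngubmib.
Attach evidentiality inferred i- → ioyungawungngubmib.
Apply vowel harmony: ioyungawungngubmib → ieyingewungngubmib.
Nasal assimilation: no change.
So the correct form is ieyingewungngubmib, option (C).
(A) ioyungawungngubmib is wrong: it fails to apply the sound rule(s).
(B) ieyibengwungngubmib is wrong: it uses reflexive instead of causative for voice.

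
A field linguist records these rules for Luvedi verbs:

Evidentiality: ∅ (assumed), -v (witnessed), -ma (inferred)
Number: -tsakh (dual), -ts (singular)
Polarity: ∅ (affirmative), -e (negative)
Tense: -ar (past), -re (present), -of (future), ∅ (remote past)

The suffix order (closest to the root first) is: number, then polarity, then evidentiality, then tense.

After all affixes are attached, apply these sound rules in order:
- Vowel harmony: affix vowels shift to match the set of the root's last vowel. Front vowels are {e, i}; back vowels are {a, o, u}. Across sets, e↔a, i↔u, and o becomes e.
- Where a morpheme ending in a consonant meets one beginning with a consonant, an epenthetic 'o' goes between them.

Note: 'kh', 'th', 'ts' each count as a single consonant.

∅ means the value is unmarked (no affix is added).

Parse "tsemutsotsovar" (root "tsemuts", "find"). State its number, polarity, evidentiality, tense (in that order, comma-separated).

Segment: tsemuts-ts-v-ar.
number: -ts → singular.
polarity: ∅ → affirmative.
evidentiality: -v → witnessed.
tense: -ar → past.

singular, affirmative, witnessed, past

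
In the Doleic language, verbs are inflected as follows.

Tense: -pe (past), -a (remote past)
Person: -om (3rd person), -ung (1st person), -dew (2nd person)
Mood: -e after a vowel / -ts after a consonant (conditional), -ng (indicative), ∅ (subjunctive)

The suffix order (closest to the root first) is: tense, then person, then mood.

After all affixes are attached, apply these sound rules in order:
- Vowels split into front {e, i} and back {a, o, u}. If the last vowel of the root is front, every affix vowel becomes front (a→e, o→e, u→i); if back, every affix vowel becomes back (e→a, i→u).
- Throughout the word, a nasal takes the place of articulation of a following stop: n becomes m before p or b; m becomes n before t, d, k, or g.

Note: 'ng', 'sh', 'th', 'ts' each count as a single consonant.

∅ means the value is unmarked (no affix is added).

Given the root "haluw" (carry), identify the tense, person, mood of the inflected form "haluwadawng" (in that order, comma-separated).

Segment: haluw-a-dew-ng.
tense: -a → remote past.
person: -dew → 2nd person.
mood: -ng → indicative.

remote past, 2nd person, indicative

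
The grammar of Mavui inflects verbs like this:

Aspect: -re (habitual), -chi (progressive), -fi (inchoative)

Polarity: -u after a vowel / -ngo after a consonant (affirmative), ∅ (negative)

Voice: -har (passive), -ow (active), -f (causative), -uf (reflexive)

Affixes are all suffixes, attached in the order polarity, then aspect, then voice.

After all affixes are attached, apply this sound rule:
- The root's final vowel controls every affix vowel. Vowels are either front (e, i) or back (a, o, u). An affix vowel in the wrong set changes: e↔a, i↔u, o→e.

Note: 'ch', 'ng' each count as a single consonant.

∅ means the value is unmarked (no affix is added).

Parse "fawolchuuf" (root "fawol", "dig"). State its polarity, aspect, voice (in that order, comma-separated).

negative, progressive, reflexive

Segment: fawol-chi-uf.
polarity: ∅ → negative.
aspect: -chi → progressive.
voice: -uf → reflexive.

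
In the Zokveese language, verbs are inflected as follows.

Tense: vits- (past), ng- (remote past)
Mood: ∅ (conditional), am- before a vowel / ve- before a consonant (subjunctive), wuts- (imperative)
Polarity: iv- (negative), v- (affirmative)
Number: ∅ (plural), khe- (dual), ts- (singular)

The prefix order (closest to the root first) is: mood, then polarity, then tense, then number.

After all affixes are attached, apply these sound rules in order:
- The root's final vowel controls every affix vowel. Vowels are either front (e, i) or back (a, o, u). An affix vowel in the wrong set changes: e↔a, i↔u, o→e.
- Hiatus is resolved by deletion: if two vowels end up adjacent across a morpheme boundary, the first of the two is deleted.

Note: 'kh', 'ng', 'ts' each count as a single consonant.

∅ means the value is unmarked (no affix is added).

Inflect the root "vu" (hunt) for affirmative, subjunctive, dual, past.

Attach mood subjunctive ve- (before consonant 'v') → vevu.
Attach polarity affirmative v- → vvevu.
Attach tense past vits- → vitsvvevu.
Attach number dual khe- → khevitsvvevu.
Apply vowel harmony: khevitsvvevu → khavutsvvavu.
Vowel deletion: no change.

khavutsvvavu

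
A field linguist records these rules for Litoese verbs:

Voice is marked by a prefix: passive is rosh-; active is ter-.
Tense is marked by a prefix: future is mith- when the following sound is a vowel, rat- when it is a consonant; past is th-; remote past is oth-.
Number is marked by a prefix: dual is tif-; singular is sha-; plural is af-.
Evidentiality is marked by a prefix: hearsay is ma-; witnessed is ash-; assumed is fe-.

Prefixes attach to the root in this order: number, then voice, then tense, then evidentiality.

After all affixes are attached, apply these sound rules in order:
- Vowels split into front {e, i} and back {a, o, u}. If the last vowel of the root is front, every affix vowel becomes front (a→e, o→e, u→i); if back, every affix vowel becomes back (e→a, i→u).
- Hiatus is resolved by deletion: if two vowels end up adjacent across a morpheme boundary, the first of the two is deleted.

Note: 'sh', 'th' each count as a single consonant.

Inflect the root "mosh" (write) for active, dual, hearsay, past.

mathtartufmosh

Attach number dual tif- → tifmosh.
Attach voice active ter- → tertifmosh.
Attach tense past th- → thtertifmosh.
Attach evidentiality hearsay ma- → mathtertifmosh.
Apply vowel harmony: mathtertifmosh → mathtartufmosh.
Vowel deletion: no change.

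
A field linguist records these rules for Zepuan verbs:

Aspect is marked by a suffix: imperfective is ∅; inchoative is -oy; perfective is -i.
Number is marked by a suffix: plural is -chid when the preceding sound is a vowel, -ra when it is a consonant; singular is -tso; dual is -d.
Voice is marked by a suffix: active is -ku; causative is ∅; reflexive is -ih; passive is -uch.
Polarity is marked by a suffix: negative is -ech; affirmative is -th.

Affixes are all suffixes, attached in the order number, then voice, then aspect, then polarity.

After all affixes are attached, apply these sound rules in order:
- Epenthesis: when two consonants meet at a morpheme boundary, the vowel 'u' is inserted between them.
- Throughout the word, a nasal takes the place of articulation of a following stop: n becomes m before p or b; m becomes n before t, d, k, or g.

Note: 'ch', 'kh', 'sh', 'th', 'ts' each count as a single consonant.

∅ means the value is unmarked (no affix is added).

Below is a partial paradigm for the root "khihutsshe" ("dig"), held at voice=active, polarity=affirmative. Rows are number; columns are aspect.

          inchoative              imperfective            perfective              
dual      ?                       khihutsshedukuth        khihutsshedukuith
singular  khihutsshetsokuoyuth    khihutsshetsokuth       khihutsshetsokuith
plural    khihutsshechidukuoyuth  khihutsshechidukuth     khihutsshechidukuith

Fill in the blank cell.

Attach number dual -d → khihutsshed.
Attach voice active -ku → khihutsshedku.
Attach aspect inchoative -oy → khihutsshedkuoy.
Attach polarity affirmative -th → khihutsshedkuoyth.
Apply epenthesis: khihutsshedkuoyth → khihutsshedukuoyuth.
Nasal assimilation: no change.

khihutsshedukuoyuth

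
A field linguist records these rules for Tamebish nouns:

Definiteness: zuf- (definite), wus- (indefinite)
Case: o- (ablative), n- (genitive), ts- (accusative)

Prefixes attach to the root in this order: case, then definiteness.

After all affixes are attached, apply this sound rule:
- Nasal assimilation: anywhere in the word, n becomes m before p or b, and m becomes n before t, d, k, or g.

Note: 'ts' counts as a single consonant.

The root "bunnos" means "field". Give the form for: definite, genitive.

Attach case genitive n- → nbunnos.
Attach definiteness definite zuf- → zufnbunnos.
Apply nasal assimilation: zufnbunnos → zufmbunnos.

zufmbunnos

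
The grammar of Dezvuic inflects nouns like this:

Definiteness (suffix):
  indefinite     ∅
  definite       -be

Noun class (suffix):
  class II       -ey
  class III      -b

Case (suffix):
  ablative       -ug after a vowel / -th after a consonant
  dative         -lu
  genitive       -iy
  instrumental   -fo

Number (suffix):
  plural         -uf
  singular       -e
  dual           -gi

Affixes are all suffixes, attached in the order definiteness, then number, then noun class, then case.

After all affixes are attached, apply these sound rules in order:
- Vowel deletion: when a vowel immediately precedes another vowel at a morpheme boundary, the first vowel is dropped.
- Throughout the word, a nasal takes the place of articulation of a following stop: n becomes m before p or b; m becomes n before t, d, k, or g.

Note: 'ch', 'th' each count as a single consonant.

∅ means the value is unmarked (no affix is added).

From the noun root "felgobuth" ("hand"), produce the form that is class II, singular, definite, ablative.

Attach definiteness definite -be → felgobuthbe.
Attach number singular -e → felgobuthbee.
Attach noun class class II -ey → felgobuthbeeey.
Attach case ablative -th (after consonant 'y') → felgobuthbeeeyth.
Apply vowel deletion: felgobuthbeeeyth → felgobuthbeyth.
Nasal assimilation: no change.

felgobuthbeyth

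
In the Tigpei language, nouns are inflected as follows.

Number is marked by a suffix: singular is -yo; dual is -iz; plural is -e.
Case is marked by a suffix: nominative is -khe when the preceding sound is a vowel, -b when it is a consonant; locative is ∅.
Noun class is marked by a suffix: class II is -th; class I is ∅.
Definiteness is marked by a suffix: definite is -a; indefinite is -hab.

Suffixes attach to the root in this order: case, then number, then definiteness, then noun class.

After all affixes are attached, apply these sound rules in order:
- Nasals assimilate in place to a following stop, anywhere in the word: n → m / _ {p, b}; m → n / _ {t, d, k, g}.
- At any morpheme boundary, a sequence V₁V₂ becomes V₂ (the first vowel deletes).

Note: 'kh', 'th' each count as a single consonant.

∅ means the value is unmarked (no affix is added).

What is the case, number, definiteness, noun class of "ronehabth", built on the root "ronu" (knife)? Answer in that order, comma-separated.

Segment: ronu-e-hab-th.
case: ∅ → locative.
number: -e → plural.
definiteness: -hab → indefinite.
noun class: -th → class II.

locative, plural, indefinite, class II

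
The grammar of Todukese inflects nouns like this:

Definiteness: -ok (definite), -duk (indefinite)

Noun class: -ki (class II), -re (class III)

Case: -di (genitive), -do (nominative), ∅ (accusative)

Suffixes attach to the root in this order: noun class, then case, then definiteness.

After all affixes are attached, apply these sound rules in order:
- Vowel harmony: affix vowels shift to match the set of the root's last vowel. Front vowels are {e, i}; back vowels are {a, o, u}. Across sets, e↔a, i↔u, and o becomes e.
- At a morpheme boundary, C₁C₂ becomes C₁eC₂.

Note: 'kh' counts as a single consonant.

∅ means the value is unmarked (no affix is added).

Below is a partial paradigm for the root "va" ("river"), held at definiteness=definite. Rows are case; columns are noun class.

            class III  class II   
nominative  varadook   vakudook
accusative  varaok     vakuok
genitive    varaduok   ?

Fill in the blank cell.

vakuduok

Attach noun class class II -ki → vaki.
Attach case genitive -di → vakidi.
Attach definiteness definite -ok → vakidiok.
Apply vowel harmony: vakidiok → vakuduok.
Epenthesis: no change.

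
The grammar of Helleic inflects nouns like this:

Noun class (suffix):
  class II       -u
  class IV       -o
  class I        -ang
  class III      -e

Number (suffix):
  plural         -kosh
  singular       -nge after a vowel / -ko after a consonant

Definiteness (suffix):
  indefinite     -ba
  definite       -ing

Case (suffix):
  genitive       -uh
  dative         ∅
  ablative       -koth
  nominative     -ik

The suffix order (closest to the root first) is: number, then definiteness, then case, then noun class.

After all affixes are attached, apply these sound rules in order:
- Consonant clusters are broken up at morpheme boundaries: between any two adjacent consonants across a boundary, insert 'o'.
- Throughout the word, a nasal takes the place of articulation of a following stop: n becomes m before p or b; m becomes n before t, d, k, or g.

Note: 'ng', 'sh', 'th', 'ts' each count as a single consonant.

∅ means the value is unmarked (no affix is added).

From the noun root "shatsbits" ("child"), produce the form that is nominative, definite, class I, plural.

shatsbitsokoshingikang

Attach number plural -kosh → shatsbitskosh.
Attach definiteness definite -ing → shatsbitskoshing.
Attach case nominative -ik → shatsbitskoshingik.
Attach noun class class I -ang → shatsbitskoshingikang.
Apply epenthesis: shatsbitskoshingikang → shatsbitsokoshingikang.
Nasal assimilation: no change.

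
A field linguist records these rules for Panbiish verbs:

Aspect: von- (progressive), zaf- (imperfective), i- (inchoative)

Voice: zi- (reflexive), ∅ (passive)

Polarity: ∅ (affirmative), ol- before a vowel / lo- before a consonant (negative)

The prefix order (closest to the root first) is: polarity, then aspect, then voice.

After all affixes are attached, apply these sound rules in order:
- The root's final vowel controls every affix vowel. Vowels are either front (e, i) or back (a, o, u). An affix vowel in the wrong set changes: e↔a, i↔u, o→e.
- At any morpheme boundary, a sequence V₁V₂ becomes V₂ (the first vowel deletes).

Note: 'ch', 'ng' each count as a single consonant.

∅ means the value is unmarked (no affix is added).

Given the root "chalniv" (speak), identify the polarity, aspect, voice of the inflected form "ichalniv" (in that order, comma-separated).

affirmative, inchoative, passive

Segment: i-chalniv.
polarity: ∅ → affirmative.
aspect: i- → inchoative.
voice: ∅ → passive.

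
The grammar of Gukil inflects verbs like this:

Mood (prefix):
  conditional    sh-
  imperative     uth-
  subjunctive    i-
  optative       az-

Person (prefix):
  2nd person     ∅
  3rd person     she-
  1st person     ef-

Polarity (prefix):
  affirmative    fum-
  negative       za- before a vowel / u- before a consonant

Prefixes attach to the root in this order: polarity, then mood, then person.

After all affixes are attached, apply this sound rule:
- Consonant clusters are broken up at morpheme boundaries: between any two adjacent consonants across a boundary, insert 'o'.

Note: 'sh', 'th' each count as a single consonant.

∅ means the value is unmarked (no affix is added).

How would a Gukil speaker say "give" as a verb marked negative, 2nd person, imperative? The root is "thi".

Attach polarity negative u- (before consonant 'th') → uthi.
Attach mood imperative uth- → uthuthi.
person = 2nd person: zero marking, form stays uthuthi.
Epenthesis: no change.

uthuthi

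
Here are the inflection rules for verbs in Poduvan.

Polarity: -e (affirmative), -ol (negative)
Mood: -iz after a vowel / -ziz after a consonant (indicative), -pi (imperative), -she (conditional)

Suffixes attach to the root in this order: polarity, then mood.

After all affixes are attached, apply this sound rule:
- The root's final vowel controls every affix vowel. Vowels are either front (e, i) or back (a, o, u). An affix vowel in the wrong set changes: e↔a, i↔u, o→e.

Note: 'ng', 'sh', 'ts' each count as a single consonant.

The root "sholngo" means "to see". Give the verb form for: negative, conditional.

sholngoolsha

Attach polarity negative -ol → sholngool.
Attach mood conditional -she → sholngoolshe.
Apply vowel harmony: sholngoolshe → sholngoolsha.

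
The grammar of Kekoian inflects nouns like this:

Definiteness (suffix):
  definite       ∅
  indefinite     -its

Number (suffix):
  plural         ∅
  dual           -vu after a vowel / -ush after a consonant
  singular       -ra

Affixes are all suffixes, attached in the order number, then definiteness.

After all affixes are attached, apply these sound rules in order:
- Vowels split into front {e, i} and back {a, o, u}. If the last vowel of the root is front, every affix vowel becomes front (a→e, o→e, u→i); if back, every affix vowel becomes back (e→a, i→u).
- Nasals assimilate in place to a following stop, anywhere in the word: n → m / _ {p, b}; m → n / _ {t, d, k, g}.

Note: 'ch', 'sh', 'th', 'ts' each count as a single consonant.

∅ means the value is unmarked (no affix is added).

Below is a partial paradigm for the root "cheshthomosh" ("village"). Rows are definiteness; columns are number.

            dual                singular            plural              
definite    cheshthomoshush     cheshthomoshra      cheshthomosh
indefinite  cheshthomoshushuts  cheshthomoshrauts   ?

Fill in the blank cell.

cheshthomoshuts

number = plural: zero marking, form stays cheshthomosh.
Attach definiteness indefinite -its → cheshthomoshits.
Apply vowel harmony: cheshthomoshits → cheshthomoshuts.
Nasal assimilation: no change.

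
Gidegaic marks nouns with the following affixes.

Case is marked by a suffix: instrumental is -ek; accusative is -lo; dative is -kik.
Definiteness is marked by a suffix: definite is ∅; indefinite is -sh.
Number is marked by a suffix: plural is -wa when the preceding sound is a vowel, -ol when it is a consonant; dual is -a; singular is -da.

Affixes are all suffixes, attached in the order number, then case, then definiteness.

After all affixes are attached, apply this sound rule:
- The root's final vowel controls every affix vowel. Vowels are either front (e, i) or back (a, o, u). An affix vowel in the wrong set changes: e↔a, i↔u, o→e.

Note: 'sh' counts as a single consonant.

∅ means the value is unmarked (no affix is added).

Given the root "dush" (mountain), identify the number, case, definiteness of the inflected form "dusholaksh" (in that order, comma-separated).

Segment: dush-ol-ek-sh.
number: -wa/ol → plural.
case: -ek → instrumental.
definiteness: -sh → indefinite.

plural, instrumental, indefinite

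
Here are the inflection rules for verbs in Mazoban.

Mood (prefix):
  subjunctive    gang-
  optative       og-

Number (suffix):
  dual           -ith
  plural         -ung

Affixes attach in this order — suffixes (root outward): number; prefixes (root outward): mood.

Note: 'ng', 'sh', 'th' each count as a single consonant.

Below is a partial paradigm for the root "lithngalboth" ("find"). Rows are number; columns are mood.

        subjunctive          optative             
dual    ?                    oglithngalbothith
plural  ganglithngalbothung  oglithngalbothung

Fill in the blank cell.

Attach number dual -ith → lithngalbothith.
Attach mood subjunctive gang- → ganglithngalbothith.

ganglithngalbothith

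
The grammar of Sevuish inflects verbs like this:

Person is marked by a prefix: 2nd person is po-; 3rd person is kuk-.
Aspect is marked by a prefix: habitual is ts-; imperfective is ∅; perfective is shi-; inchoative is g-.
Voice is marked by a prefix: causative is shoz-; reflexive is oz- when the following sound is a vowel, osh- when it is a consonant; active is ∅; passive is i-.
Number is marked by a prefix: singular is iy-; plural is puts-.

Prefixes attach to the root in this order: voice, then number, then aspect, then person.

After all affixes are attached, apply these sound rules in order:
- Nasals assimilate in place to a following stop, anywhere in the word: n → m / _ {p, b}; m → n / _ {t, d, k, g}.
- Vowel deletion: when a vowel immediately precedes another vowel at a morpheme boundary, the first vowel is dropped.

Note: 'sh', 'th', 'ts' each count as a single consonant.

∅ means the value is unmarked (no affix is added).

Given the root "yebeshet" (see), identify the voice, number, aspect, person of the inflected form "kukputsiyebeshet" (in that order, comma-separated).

Segment: kuk-puts-i-yebeshet.
voice: i- → passive.
number: puts- → plural.
aspect: ∅ → imperfective.
person: kuk- → 3rd person.

passive, plural, imperfective, 3rd person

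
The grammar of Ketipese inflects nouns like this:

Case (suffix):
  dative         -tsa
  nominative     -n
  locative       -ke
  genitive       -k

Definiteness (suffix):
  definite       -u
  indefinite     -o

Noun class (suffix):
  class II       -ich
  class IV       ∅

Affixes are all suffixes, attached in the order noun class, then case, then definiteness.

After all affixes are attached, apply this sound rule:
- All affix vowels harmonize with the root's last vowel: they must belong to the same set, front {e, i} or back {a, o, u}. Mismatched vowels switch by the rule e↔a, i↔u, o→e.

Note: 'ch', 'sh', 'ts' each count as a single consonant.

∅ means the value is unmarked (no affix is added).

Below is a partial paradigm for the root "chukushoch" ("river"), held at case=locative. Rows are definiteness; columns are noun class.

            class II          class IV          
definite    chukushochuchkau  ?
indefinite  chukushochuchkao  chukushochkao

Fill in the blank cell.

noun class = class IV: zero marking, form stays chukushoch.
Attach case locative -ke → chukushochke.
Attach definiteness definite -u → chukushochkeu.
Apply vowel harmony: chukushochkeu → chukushochkau.

chukushochkau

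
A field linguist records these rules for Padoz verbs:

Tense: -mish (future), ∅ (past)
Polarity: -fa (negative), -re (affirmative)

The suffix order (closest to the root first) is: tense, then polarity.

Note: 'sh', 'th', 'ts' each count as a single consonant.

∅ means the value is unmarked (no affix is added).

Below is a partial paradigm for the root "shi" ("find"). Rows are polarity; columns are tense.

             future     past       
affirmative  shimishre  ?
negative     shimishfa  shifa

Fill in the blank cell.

tense = past: zero marking, form stays shi.
Attach polarity affirmative -re → shire.

shire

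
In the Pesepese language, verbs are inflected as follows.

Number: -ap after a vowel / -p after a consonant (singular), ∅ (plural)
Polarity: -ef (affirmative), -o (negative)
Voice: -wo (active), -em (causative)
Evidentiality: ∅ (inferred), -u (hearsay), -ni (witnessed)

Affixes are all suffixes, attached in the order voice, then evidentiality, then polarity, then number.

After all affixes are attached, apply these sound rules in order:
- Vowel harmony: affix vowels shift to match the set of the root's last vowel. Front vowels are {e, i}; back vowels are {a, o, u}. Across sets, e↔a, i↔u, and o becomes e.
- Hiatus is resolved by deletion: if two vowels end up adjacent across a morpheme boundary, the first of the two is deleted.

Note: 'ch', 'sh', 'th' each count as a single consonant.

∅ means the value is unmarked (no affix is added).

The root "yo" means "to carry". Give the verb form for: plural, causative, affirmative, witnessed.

yamnaf

Attach voice causative -em → yoem.
Attach evidentiality witnessed -ni → yoemni.
Attach polarity affirmative -ef → yoemnief.
number = plural: zero marking, form stays yoemnief.
Apply vowel harmony: yoemnief → yoamnuaf.
Apply vowel deletion: yoamnuaf → yamnaf.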